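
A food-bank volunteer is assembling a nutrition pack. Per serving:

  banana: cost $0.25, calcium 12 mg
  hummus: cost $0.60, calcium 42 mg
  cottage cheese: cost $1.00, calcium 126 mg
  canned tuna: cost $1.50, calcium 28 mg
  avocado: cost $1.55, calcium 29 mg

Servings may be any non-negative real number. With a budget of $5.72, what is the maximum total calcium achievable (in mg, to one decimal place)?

720.7 mg

Calcium per dollar: cottage cheese 126, hummus 70, banana 48, avocado 18.71, canned tuna 18.67.
With no serving limits, spend the whole cost allowance on cottage cheese: $5.72 / $1.00 × 126 mg = 720.7 mg.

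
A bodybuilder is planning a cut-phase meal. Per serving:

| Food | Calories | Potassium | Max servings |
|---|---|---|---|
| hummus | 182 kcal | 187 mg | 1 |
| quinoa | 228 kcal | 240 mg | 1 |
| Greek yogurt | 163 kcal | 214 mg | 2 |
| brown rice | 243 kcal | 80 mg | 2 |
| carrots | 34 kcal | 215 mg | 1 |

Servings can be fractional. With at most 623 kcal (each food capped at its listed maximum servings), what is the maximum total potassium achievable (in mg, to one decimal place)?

919.0 mg

Potassium per kcal: carrots 6.324, Greek yogurt 1.313, quinoa 1.053, hummus 1.027, brown rice 0.3292.
Take 1 serving of carrots: uses 34 kcal, +215.0 mg potassium (running total 215.0 mg).
Take 2 servings of Greek yogurt: uses 326 kcal, +428.0 mg potassium (running total 643.0 mg).
Take 1 serving of quinoa: uses 228 kcal, +240.0 mg potassium (running total 883.0 mg).
Take 0.1923 servings of hummus: uses 35 kcal, +36.0 mg potassium (running total 919.0 mg).
Greedy by best ratio exhausts the calories allowance optimally: 919.0 mg.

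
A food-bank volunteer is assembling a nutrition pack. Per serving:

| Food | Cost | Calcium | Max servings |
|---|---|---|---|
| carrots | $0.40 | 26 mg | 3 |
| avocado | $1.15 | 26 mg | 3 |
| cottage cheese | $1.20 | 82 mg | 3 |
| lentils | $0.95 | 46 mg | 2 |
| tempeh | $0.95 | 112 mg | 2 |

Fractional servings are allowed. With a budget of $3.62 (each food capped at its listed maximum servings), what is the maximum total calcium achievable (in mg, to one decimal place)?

341.5 mg

Calcium per dollar: tempeh 117.9, cottage cheese 68.33, carrots 65, lentils 48.42, avocado 22.61.
Take 2 servings of tempeh: spends $1.90, +224.0 mg calcium (running total 224.0 mg).
Take 1.433 servings of cottage cheese: spends $1.72, +117.5 mg calcium (running total 341.5 mg).
Filling greedily by calcium-per-dollar is optimal for one linear limit, giving 341.5 mg.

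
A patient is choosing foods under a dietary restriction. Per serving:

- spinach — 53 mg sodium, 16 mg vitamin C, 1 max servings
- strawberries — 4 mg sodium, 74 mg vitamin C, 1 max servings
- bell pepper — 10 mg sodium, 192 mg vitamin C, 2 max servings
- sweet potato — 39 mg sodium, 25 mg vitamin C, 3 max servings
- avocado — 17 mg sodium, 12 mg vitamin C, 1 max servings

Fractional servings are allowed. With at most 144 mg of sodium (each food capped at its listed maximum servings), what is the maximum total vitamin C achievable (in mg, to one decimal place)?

536.0 mg

Vitamin C per mg sodium: bell pepper 19.2, strawberries 18.5, avocado 0.7059, sweet potato 0.641, spinach 0.3019.
Take 2 servings of bell pepper: uses 20 mg sodium, +384.0 mg vitamin C (running total 384.0 mg).
Take 1 serving of strawberries: uses 4 mg sodium, +74.0 mg vitamin C (running total 458.0 mg).
Take 1 serving of avocado: uses 17 mg sodium, +12.0 mg vitamin C (running total 470.0 mg).
Take 2.641 servings of sweet potato: uses 103 mg sodium, +66.0 mg vitamin C (running total 536.0 mg).
Greedy by best ratio exhausts the sodium allowance optimally: 536.0 mg.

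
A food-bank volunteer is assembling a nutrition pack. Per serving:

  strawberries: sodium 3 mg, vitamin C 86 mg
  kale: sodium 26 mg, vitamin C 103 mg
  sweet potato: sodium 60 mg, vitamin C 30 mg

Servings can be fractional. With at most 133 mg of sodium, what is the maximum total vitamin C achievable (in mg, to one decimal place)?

Vitamin C per mg sodium: strawberries 28.67, kale 3.962, sweet potato 0.5.
With no serving limits, spend the whole sodium allowance on strawberries: 133 mg / 3 mg × 86 mg = 3812.7 mg.

3812.7 mg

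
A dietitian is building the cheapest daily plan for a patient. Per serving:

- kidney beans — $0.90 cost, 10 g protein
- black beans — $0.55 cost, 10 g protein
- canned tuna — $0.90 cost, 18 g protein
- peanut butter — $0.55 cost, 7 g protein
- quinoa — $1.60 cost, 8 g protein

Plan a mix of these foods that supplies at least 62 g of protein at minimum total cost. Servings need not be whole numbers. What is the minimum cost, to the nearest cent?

$3.10

Cost per g of protein: canned tuna $0.0500, black beans $0.0550, peanut butter $0.0786, kidney beans $0.0900, quinoa $0.2000.
With no serving limits, use only canned tuna: 62 g / 18 g = 3.444 servings × $0.90 = $3.10.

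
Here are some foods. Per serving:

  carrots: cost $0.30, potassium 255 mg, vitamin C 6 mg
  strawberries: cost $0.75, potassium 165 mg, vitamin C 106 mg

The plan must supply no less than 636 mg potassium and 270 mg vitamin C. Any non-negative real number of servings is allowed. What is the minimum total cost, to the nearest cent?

$2.14

Two binding constraints pin down two serving amounts, so the optimal mix uses at most two foods. The candidates are each food alone (scaled to the tighter of potassium/vitamin C) and each pair with both constraints tight.
carrots only: max(636/255, 270/6) = 45 servings → $13.50.
strawberries only: max(636/165, 270/106) = 3.855 servings → $2.89.
carrots + strawberries with both tight: 0.8781 servings and 2.497 servings → $2.14.
Cheapest feasible corner: $2.14.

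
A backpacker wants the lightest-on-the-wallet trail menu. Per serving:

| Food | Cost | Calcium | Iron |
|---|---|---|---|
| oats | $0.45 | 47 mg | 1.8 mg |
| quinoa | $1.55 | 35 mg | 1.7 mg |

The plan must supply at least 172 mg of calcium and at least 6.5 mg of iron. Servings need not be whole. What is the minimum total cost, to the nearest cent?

The cheapest plan sits at a corner of the feasible region — with two constraints it uses at most two foods.
oats only: max(172/47, 6.5/1.8) = 3.66 servings → $1.65.
quinoa only: max(172/35, 6.5/1.7) = 4.914 servings → $7.62.
oats + quinoa with both targets exact would need a negative amount; discard.
So the least-cost plan costs $1.65.

$1.65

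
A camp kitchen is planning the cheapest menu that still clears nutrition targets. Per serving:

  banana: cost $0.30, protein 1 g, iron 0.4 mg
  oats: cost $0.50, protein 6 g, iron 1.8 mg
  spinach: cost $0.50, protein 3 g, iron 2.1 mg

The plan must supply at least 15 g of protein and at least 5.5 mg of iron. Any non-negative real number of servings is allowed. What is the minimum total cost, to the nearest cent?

$1.46

The cheapest plan sits at a corner of the feasible region — with two constraints it uses at most two foods.
banana only: max(15/1, 5.5/0.4) = 15 servings → $4.50.
oats only: max(15/6, 5.5/1.8) = 3.056 servings → $1.53.
spinach only: max(15/3, 5.5/2.1) = 5 servings → $2.50.
banana + oats with both tight: 10 servings and 0.8333 servings → $3.42.
banana + spinach with both targets exact would need a negative amount; discard.
oats + spinach with both tight: 2.083 servings and 0.8333 servings → $1.46.
The minimum over all feasible corners is $1.46.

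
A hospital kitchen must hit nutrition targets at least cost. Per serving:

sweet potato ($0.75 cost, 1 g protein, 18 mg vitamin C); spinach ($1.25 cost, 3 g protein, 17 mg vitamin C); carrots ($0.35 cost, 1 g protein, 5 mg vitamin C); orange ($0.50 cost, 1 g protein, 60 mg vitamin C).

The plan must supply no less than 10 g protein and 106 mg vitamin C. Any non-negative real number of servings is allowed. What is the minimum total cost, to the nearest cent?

$3.65

sweet potato only: max(10/1, 106/18) = 10 servings → $7.50.
spinach only: max(10/3, 106/17) = 6.235 servings → $7.79.
carrots only: max(10/1, 106/5) = 21.2 servings → $7.42.
orange only: max(10/1, 106/60) = 10 servings → $5.00.
sweet potato + spinach with both tight: 4 servings and 2 servings → $5.50.
sweet potato + carrots with both tight: 4.308 servings and 5.692 servings → $5.22.
sweet potato + orange with both targets exact would need a negative amount; discard.
spinach + carrots: the both-tight solution has a negative serving — not a feasible corner.
spinach + orange with both tight: 3.031 servings and 0.908 servings → $4.24.
carrots + orange with both tight: 8.982 servings and 1.018 servings → $3.65.
Cheapest feasible corner: $3.65.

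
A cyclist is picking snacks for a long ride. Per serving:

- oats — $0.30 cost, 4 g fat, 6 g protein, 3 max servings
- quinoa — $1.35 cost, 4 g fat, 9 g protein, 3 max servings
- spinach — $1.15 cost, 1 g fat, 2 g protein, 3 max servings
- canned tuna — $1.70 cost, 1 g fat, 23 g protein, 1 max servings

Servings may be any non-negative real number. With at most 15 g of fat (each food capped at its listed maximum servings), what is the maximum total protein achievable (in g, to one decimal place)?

Protein per g fat: canned tuna 23, quinoa 2.25, spinach 2, oats 1.5.
Take 1 serving of canned tuna: uses 1 g fat, +23.0 g protein (running total 23.0 g).
Take 3 servings of quinoa: uses 12 g fat, +27.0 g protein (running total 50.0 g).
Take 2 servings of spinach: uses 2 g fat, +4.0 g protein (running total 54.0 g).
Greedy by best ratio exhausts the fat allowance optimally: 54.0 g.

54.0 g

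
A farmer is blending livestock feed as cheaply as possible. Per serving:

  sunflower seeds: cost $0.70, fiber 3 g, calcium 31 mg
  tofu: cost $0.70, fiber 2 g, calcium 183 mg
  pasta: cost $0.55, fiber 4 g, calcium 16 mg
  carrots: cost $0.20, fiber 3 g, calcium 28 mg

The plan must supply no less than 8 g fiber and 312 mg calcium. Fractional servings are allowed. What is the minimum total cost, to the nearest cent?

Minimising a linear cost over {fiber ≥ 8, calcium ≥ 312, servings ≥ 0} — the optimum is at a vertex, using one or two foods.
sunflower seeds only: max(8/3, 312/31) = 10.06 servings → $7.05.
tofu only: max(8/2, 312/183) = 4 servings → $2.80.
pasta only: max(8/4, 312/16) = 19.5 servings → $10.72.
carrots only: max(8/3, 312/28) = 11.14 servings → $2.23.
sunflower seeds + tofu with both tight: 1.725 servings and 1.413 servings → $2.20.
sunflower seeds + pasta with both targets exact would need a negative amount; discard.
sunflower seeds + carrots with both targets exact would need a negative amount; discard.
tofu + pasta with both tight: 1.6 servings and 1.2 servings → $1.78.
tofu + carrots with both tight: 1.444 servings and 1.704 servings → $1.35.
pasta + carrots: intersection lies outside the first quadrant.
So the least-cost plan costs $1.35.

$1.35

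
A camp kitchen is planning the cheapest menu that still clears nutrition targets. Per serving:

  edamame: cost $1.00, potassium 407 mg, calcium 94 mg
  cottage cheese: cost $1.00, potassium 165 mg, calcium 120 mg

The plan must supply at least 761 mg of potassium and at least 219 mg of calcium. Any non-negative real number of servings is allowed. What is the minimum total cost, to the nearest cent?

A basic optimal solution has at most two foods positive. Try each food alone and each pair with both targets met exactly.
edamame only: max(761/407, 219/94) = 2.33 servings → $2.33.
cottage cheese only: max(761/165, 219/120) = 4.612 servings → $4.61.
edamame + cottage cheese with both tight: 1.656 servings and 0.528 servings → $2.18.
So the least-cost plan costs $2.18.

$2.18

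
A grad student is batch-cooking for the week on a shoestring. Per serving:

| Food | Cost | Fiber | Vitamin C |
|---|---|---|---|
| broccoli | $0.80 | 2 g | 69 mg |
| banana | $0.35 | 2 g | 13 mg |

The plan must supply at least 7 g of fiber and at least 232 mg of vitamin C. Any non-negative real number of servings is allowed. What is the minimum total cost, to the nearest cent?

Minimising a linear cost over {fiber ≥ 7, vitamin C ≥ 232, servings ≥ 0} — the optimum is at a vertex, using one or two foods.
broccoli only: max(7/2, 232/69) = 3.5 servings → $2.80.
banana only: max(7/2, 232/13) = 17.85 servings → $6.25.
broccoli + banana with both tight: 3.33 servings and 0.1696 servings → $2.72.
So the least-cost plan costs $2.72.

$2.72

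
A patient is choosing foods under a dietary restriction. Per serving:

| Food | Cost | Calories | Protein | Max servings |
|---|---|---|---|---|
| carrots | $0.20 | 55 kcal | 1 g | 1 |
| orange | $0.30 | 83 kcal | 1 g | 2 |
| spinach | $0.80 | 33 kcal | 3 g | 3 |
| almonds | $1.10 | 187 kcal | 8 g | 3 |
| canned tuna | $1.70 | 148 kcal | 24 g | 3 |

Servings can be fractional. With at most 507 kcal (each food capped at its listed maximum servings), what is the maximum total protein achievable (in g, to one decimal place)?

Protein per kcal: canned tuna 0.1622, spinach 0.09091, almonds 0.04278, carrots 0.01818, orange 0.01205.
Take 3 servings of canned tuna: uses 444 kcal, +72.0 g protein (running total 72.0 g).
Take 1.909 servings of spinach: uses 63 kcal, +5.7 g protein (running total 77.7 g).
Greedy by best ratio exhausts the calories allowance optimally: 77.7 g.

77.7 g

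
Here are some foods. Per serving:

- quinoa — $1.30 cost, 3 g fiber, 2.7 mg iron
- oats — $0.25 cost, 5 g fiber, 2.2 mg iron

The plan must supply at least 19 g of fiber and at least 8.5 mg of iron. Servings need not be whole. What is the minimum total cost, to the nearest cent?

With two linear requirements the optimum uses one or two foods; enumerate the corners.
quinoa only: max(19/3, 8.5/2.7) = 6.333 servings → $8.23.
oats only: max(19/5, 8.5/2.2) = 3.864 servings → $0.97.
quinoa + oats with both tight: 0.1014 servings and 3.739 servings → $1.07.
So the least-cost plan costs $0.97.

$0.97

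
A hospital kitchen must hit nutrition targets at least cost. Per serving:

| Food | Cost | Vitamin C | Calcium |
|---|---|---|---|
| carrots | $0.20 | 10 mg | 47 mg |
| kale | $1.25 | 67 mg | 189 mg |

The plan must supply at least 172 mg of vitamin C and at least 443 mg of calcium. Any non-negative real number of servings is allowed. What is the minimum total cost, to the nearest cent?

$3.21

Compare the cost at each extreme point of the feasible region.
carrots only: max(172/10, 443/47) = 17.2 servings → $3.44.
kale only: max(172/67, 443/189) = 2.567 servings → $3.21.
carrots + kale: the both-tight solution has a negative serving — not a feasible corner.
The minimum over all feasible corners is $3.21.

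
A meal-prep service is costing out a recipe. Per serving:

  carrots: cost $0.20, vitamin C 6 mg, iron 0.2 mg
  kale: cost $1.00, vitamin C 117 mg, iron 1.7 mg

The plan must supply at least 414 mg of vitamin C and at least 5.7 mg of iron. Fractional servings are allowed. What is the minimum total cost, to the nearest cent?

$3.54

carrots only: max(414/6, 5.7/0.2) = 69 servings → $13.80.
kale only: max(414/117, 5.7/1.7) = 3.538 servings → $3.54.
carrots + kale with both targets exact would need a negative amount; discard.
So the least-cost plan costs $3.54.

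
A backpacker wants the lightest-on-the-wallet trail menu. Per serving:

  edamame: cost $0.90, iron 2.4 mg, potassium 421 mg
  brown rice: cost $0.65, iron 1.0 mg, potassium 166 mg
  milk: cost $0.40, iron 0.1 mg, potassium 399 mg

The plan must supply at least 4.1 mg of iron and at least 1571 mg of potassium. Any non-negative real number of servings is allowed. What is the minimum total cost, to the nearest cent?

$2.35

This is a tiny linear program; its minimum lies at a vertex of the feasible set. List the vertices and price them.
edamame only: max(4.1/2.4, 1571/421) = 3.732 servings → $3.36.
brown rice only: max(4.1/1.0, 1571/166) = 9.464 servings → $6.15.
milk only: max(4.1/0.1, 1571/399) = 41 servings → $16.40.
edamame + brown rice: the both-tight solution has a negative serving — not a feasible corner.
edamame + milk with both tight: 1.615 servings and 2.233 servings → $2.35.
brown rice + milk with both tight: 3.867 servings and 2.328 servings → $3.45.
The minimum over all feasible corners is $2.35.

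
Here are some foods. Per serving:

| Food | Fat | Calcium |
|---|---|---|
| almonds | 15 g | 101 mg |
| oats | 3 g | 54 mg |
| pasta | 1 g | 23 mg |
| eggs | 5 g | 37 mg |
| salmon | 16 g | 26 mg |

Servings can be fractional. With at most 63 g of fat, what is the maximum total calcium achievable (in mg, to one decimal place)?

1449.0 mg

Calcium per g fat: pasta 23, oats 18, eggs 7.4, almonds 6.733, salmon 1.625.
With no serving limits, spend the whole fat allowance on pasta: 63 g / 1 g × 23 mg = 1449.0 mg.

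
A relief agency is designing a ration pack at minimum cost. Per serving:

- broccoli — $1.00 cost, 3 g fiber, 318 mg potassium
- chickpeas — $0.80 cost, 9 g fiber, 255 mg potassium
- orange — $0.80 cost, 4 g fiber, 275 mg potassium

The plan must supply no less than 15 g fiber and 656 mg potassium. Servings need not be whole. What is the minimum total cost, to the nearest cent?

An LP optimum is at a vertex; with two nutrient constraints at most two foods are used. Check each candidate.
broccoli only: max(15/3, 656/318) = 5 servings → $5.00.
chickpeas only: max(15/9, 656/255) = 2.573 servings → $2.06.
orange only: max(15/4, 656/275) = 3.75 servings → $3.00.
broccoli + chickpeas with both tight: 0.9914 servings and 1.336 servings → $2.06.
broccoli + orange: the both-tight solution has a negative serving — not a feasible corner.
chickpeas + orange with both tight: 1.032 servings and 1.429 servings → $1.97.
The minimum over all feasible corners is $1.97.

$1.97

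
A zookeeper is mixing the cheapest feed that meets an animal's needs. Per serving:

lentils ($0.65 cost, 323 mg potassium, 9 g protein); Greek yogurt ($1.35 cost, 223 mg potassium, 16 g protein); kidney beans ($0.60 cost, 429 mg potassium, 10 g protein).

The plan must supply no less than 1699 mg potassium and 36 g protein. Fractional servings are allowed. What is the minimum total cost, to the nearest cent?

$2.38

Minimising a linear cost over {potassium ≥ 1699, protein ≥ 36, servings ≥ 0} — the optimum is at a vertex, using one or two foods.
lentils only: max(1699/323, 36/9) = 5.26 servings → $3.42.
Greek yogurt only: max(1699/223, 36/16) = 7.619 servings → $10.29.
kidney beans only: max(1699/429, 36/10) = 3.96 servings → $2.38.
lentils + Greek yogurt: intersection lies outside the first quadrant.
lentils + kidney beans with both targets exact would need a negative amount; discard.
Greek yogurt + kidney beans: the both-tight solution has a negative serving — not a feasible corner.
Cheapest feasible corner: $2.38.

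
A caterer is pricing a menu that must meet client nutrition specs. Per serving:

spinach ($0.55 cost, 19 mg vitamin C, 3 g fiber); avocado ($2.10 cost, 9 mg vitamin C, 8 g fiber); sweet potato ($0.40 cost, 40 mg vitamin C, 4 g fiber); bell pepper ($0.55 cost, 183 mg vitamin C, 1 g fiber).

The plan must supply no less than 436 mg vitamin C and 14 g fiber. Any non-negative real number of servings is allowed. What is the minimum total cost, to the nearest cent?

At the optimum either one food covers both requirements or two foods hit both targets exactly; no other combination can be cheaper.
spinach only: max(436/19, 14/3) = 22.95 servings → $12.62.
avocado only: max(436/9, 14/8) = 48.44 servings → $101.73.
sweet potato only: max(436/40, 14/4) = 10.9 servings → $4.36.
bell pepper only: max(436/183, 14/1) = 14 servings → $7.70.
spinach + avocado with both targets exact would need a negative amount; discard.
spinach + sweet potato: the both-tight solution has a negative serving — not a feasible corner.
spinach + bell pepper with both tight: 4.011 servings and 1.966 servings → $3.29.
avocado + sweet potato with both targets exact would need a negative amount; discard.
avocado + bell pepper with both tight: 1.461 servings and 2.311 servings → $4.34.
sweet potato + bell pepper with both tight: 3.072 servings and 1.711 servings → $2.17.
Cheapest feasible corner: $2.17.

$2.17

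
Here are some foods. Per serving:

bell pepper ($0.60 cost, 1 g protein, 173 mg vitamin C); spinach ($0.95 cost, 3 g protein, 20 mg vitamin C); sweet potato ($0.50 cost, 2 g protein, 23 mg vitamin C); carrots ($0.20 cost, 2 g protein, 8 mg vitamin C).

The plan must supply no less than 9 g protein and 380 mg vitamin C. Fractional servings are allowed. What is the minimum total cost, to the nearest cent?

$1.92

With two linear requirements the optimum uses one or two foods; enumerate the corners.
bell pepper only: max(9/1, 380/173) = 9 servings → $5.40.
spinach only: max(9/3, 380/20) = 19 servings → $18.05.
sweet potato only: max(9/2, 380/23) = 16.52 servings → $8.26.
carrots only: max(9/2, 380/8) = 47.5 servings → $9.50.
bell pepper + spinach with both tight: 1.924 servings and 2.359 servings → $3.40.
bell pepper + sweet potato with both tight: 1.712 servings and 3.644 servings → $2.85.
bell pepper + carrots with both tight: 2.036 servings and 3.482 servings → $1.92.
spinach + sweet potato: the both-tight solution has a negative serving — not a feasible corner.
spinach + carrots: intersection lies outside the first quadrant.
sweet potato + carrots: intersection lies outside the first quadrant.
So the least-cost plan costs $1.92.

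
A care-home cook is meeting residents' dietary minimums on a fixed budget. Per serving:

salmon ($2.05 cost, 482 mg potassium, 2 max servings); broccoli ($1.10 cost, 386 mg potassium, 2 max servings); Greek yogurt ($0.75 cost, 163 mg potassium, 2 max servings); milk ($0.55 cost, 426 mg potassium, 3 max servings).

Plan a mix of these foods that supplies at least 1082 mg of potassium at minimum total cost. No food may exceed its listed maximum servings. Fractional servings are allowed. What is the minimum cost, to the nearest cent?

Cost per mg of potassium: milk $0.0013, broccoli $0.0028, salmon $0.0043, Greek yogurt $0.0046.
Take 2.54 servings of milk: +1082.0 mg potassium for $1.40 (total $1.40, still need 0.0 mg).
Filling from the cheapest source first is optimal under one linear minimum: $1.40.

$1.40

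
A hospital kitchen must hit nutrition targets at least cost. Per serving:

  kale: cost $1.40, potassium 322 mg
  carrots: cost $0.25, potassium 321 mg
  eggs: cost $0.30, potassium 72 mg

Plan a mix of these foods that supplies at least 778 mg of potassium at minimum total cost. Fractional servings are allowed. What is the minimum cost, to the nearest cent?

Cost per mg of potassium: carrots $0.0008, eggs $0.0042, kale $0.0043.
With no serving limits, use only carrots: 778 mg / 321 mg = 2.424 servings × $0.25 = $0.61.

$0.61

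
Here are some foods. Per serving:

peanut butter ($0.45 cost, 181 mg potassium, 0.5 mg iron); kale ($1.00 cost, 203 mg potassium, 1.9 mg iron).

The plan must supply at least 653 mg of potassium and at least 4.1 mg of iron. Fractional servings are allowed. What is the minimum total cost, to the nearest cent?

$2.47

Minimising a linear cost over {potassium ≥ 653, iron ≥ 4.1, servings ≥ 0} — the optimum is at a vertex, using one or two foods.
peanut butter only: max(653/181, 4.1/0.5) = 8.2 servings → $3.69.
kale only: max(653/203, 4.1/1.9) = 3.217 servings → $3.22.
peanut butter + kale with both tight: 1.685 servings and 1.715 servings → $2.47.
Cheapest feasible corner: $2.47.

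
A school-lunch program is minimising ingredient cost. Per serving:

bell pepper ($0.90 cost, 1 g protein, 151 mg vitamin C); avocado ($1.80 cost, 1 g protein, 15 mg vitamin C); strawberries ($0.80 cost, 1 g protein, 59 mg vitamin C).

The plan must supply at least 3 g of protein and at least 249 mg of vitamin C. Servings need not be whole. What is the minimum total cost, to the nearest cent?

Two binding constraints pin down two serving amounts, so the optimal mix uses at most two foods. The candidates are each food alone (scaled to the tighter of protein/vitamin C) and each pair with both constraints tight.
bell pepper only: max(3/1, 249/151) = 3 servings → $2.70.
avocado only: max(3/1, 249/15) = 16.6 servings → $29.88.
strawberries only: max(3/1, 249/59) = 4.22 servings → $3.38.
bell pepper + avocado with both tight: 1.5 servings and 1.5 servings → $4.05.
bell pepper + strawberries with both tight: 0.7826 servings and 2.217 servings → $2.48.
avocado + strawberries: intersection lies outside the first quadrant.
So the least-cost plan costs $2.48.

$2.48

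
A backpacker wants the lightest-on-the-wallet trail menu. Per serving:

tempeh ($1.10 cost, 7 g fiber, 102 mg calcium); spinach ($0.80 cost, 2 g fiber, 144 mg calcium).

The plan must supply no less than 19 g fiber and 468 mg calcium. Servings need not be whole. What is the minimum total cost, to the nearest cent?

$3.79

For a min-cost LP with two ≥-constraints, a basic feasible solution has at most two positive variables.
tempeh only: max(19/7, 468/102) = 4.588 servings → $5.05.
spinach only: max(19/2, 468/144) = 9.5 servings → $7.60.
tempeh + spinach with both tight: 2.239 servings and 1.664 servings → $3.79.
So the least-cost plan costs $3.79.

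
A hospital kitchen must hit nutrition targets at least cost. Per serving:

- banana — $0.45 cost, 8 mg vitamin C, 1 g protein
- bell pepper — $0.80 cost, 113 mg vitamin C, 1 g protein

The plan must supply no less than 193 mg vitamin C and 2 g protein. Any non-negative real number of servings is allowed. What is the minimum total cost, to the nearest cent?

$1.49

An LP optimum is at a vertex; with two nutrient constraints at most two foods are used. Check each candidate.
banana only: max(193/8, 2/1) = 24.12 servings → $10.86.
bell pepper only: max(193/113, 2/1) = 2 servings → $1.60.
banana + bell pepper with both tight: 0.3143 servings and 1.686 servings → $1.49.
The minimum over all feasible corners is $1.49.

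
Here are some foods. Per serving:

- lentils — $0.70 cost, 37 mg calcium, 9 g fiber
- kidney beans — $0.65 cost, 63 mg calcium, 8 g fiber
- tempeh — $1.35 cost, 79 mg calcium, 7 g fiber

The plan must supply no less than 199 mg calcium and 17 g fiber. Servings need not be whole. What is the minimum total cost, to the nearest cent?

Two binding constraints pin down two serving amounts, so the optimal mix uses at most two foods. The candidates are each food alone (scaled to the tighter of calcium/fiber) and each pair with both constraints tight.
lentils only: max(199/37, 17/9) = 5.378 servings → $3.76.
kidney beans only: max(199/63, 17/8) = 3.159 servings → $2.05.
tempeh only: max(199/79, 17/7) = 2.519 servings → $3.40.
lentils + kidney beans: the both-tight solution has a negative serving — not a feasible corner.
lentils + tempeh: intersection lies outside the first quadrant.
kidney beans + tempeh: intersection lies outside the first quadrant.
The minimum over all feasible corners is $2.05.

$2.05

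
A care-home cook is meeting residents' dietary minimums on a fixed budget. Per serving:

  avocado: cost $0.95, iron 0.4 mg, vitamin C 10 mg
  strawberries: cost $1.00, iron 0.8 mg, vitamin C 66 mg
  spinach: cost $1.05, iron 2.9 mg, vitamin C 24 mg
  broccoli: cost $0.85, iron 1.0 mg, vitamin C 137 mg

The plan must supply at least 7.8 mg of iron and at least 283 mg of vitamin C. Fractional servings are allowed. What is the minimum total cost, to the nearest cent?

Compare the cost at each extreme point of the feasible region.
avocado only: max(7.8/0.4, 283/10) = 28.3 servings → $26.89.
strawberries only: max(7.8/0.8, 283/66) = 9.75 servings → $9.75.
spinach only: max(7.8/2.9, 283/24) = 11.79 servings → $12.38.
broccoli only: max(7.8/1.0, 283/137) = 7.8 servings → $6.63.
avocado + strawberries with both tight: 15.67 servings and 1.913 servings → $16.80.
avocado + spinach: the both-tight solution has a negative serving — not a feasible corner.
avocado + broccoli with both tight: 17.54 servings and 0.7857 servings → $17.33.
strawberries + spinach with both tight: 3.679 servings and 1.675 servings → $5.44.
strawberries + broccoli: intersection lies outside the first quadrant.
spinach + broccoli with both tight: 2.104 servings and 1.697 servings → $3.65.
Cheapest feasible corner: $3.65.

$3.65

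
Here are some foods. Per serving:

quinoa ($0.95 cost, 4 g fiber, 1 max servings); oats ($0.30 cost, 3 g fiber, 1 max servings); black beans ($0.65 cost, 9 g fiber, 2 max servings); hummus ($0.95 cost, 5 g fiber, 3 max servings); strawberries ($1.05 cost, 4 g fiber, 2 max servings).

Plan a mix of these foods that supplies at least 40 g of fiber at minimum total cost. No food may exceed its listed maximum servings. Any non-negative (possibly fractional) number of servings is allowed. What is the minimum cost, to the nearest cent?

$5.40

Cost per g of fiber: black beans $0.0722, oats $0.1000, hummus $0.1900, quinoa $0.2375, strawberries $0.2625.
Take 2 servings of black beans: +18.0 g fiber for $1.30 (total $1.30, still need 22.0 g).
Take 1 serving of oats: +3.0 g fiber for $0.30 (total $1.60, still need 19.0 g).
Take 3 servings of hummus: +15.0 g fiber for $2.85 (total $4.45, still need 4.0 g).
Take 1 serving of quinoa: +4.0 g fiber for $0.95 (total $5.40, still need 0.0 g).
Filling from the cheapest source first is optimal under one linear minimum: $5.40.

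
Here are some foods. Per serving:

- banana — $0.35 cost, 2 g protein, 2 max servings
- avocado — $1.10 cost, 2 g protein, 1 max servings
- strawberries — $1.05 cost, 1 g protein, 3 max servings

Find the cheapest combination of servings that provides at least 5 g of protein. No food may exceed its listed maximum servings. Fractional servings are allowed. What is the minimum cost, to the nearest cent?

Cost per g of protein: banana $0.1750, avocado $0.5500, strawberries $1.0500.
Take 2 servings of banana: +4.0 g protein for $0.70 (total $0.70, still need 1.0 g).
Take 0.5 servings of avocado: +1.0 g protein for $0.55 (total $1.25, still need 0.0 g).
Greedy by cheapest-per-g is optimal for a single linear constraint, so the minimum cost is $1.25.

$1.25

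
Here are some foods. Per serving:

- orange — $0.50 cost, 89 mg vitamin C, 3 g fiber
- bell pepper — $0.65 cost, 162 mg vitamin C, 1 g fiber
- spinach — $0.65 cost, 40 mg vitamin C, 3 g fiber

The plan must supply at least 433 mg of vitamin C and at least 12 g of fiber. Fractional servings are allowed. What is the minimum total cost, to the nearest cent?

$2.28

orange only: max(433/89, 12/3) = 4.865 servings → $2.43.
bell pepper only: max(433/162, 12/1) = 12 servings → $7.80.
spinach only: max(433/40, 12/3) = 10.82 servings → $7.04.
orange + bell pepper with both tight: 3.806 servings and 0.5819 servings → $2.28.
orange + spinach: intersection lies outside the first quadrant.
bell pepper + spinach with both tight: 1.836 servings and 3.388 servings → $3.40.
The minimum over all feasible corners is $2.28.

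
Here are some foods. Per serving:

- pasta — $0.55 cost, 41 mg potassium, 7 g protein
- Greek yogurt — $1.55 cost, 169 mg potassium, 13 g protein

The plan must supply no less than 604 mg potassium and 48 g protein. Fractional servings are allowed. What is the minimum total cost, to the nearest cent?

$5.61

With two linear requirements the optimum uses one or two foods; enumerate the corners.
pasta only: max(604/41, 48/7) = 14.73 servings → $8.10.
Greek yogurt only: max(604/169, 48/13) = 3.692 servings → $5.72.
pasta + Greek yogurt with both tight: 0.4 servings and 3.477 servings → $5.61.
The minimum over all feasible corners is $5.61.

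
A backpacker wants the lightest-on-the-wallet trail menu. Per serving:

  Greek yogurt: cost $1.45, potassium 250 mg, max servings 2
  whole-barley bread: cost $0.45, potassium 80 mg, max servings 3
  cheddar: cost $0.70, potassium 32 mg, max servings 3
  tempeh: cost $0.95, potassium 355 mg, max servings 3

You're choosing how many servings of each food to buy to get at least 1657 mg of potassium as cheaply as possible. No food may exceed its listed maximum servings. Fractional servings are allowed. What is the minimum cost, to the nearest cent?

$6.24

Cost per mg of potassium: tempeh $0.0027, whole-barley bread $0.0056, Greek yogurt $0.0058, cheddar $0.0219.
Take 3 servings of tempeh: +1065.0 mg potassium for $2.85 (total $2.85, still need 592.0 mg).
Take 3 servings of whole-barley bread: +240.0 mg potassium for $1.35 (total $4.20, still need 352.0 mg).
Take 1.408 servings of Greek yogurt: +352.0 mg potassium for $2.04 (total $6.24, still need 0.0 mg).
Filling from the cheapest source first is optimal under one linear minimum: $6.24.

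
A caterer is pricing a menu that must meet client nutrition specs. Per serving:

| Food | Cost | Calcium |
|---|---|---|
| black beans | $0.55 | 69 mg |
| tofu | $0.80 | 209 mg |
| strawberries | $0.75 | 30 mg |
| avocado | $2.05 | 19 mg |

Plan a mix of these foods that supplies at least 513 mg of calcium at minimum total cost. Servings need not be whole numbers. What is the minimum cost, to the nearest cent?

$1.96

Cost per mg of calcium: tofu $0.0038, black beans $0.0080, strawberries $0.0250, avocado $0.1079.
With no serving limits, use only tofu: 513 mg / 209 mg = 2.455 servings × $0.80 = $1.96.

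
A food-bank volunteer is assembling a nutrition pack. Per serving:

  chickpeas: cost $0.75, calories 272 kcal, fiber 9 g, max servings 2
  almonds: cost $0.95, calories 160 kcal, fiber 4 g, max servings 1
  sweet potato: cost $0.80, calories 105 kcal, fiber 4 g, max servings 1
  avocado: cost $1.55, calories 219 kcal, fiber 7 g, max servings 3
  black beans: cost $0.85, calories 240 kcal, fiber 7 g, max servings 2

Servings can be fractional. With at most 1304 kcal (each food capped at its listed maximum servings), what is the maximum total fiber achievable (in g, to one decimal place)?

42.9 g

Fiber per kcal: sweet potato 0.0381, chickpeas 0.03309, avocado 0.03196, black beans 0.02917, almonds 0.025.
Take 1 serving of sweet potato: uses 105 kcal, +4.0 g fiber (running total 4.0 g).
Take 2 servings of chickpeas: uses 544 kcal, +18.0 g fiber (running total 22.0 g).
Take 2.991 servings of avocado: uses 655 kcal, +20.9 g fiber (running total 42.9 g).
Filling greedily by fiber-per-kcal is optimal for one linear limit, giving 42.9 g.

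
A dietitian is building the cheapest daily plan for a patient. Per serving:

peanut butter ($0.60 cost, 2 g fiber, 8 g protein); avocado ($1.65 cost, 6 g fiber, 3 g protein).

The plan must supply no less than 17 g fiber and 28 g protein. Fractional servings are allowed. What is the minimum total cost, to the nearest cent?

$4.81

Two binding constraints pin down two serving amounts, so the optimal mix uses at most two foods. The candidates are each food alone (scaled to the tighter of fiber/protein) and each pair with both constraints tight.
peanut butter only: max(17/2, 28/8) = 8.5 servings → $5.10.
avocado only: max(17/6, 28/3) = 9.333 servings → $15.40.
peanut butter + avocado with both tight: 2.786 servings and 1.905 servings → $4.81.
Cheapest feasible corner: $4.81.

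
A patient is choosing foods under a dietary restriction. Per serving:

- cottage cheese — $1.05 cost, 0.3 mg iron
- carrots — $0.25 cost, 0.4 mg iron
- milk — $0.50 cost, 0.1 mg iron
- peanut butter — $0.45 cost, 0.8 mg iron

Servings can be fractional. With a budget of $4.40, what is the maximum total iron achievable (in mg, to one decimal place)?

Iron per dollar: peanut butter 1.778, carrots 1.6, cottage cheese 0.2857, milk 0.2.
With no serving limits, spend the whole cost allowance on peanut butter: $4.40 / $0.45 × 0.8 mg = 7.8 mg.

7.8 mg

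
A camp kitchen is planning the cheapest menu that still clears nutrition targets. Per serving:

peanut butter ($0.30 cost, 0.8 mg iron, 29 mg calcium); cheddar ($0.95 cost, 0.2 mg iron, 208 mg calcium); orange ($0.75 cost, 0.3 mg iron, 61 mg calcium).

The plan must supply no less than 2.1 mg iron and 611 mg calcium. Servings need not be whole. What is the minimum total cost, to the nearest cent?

$3.12

Two binding constraints pin down two serving amounts, so the optimal mix uses at most two foods. The candidates are each food alone (scaled to the tighter of iron/calcium) and each pair with both constraints tight.
peanut butter only: max(2.1/0.8, 611/29) = 21.07 servings → $6.32.
cheddar only: max(2.1/0.2, 611/208) = 10.5 servings → $9.97.
orange only: max(2.1/0.3, 611/61) = 10.02 servings → $7.51.
peanut butter + cheddar with both tight: 1.959 servings and 2.664 servings → $3.12.
peanut butter + orange: the both-tight solution has a negative serving — not a feasible corner.
cheddar + orange with both tight: 1.1 servings and 6.267 servings → $5.74.
Cheapest feasible corner: $3.12.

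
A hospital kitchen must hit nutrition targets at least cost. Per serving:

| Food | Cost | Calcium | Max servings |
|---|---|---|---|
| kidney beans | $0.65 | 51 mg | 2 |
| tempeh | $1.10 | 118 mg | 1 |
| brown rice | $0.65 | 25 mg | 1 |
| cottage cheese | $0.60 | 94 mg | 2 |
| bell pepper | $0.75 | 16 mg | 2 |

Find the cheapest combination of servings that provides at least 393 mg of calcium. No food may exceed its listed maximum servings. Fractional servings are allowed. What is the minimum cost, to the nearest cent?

$3.41

Cost per mg of calcium: cottage cheese $0.0064, tempeh $0.0093, kidney beans $0.0127, brown rice $0.0260, bell pepper $0.0469.
Take 2 servings of cottage cheese: +188.0 mg calcium for $1.20 (total $1.20, still need 205.0 mg).
Take 1 serving of tempeh: +118.0 mg calcium for $1.10 (total $2.30, still need 87.0 mg).
Take 1.706 servings of kidney beans: +87.0 mg calcium for $1.11 (total $3.41, still need 0.0 mg).
Filling from the cheapest source first is optimal under one linear minimum: $3.41.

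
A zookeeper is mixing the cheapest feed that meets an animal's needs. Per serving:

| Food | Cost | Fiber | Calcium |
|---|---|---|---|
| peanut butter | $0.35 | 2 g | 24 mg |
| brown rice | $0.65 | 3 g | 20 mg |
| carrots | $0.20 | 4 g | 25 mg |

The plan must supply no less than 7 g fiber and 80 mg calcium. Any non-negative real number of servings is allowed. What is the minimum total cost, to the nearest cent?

For a min-cost LP with two ≥-constraints, a basic feasible solution has at most two positive variables.
peanut butter only: max(7/2, 80/24) = 3.5 servings → $1.23.
brown rice only: max(7/3, 80/20) = 4 servings → $2.60.
carrots only: max(7/4, 80/25) = 3.2 servings → $0.64.
peanut butter + brown rice with both tight: 3.125 servings and 0.25 servings → $1.26.
peanut butter + carrots with both tight: 3.152 servings and 0.1739 servings → $1.14.
brown rice + carrots with both targets exact would need a negative amount; discard.
Cheapest feasible corner: $0.64.

$0.64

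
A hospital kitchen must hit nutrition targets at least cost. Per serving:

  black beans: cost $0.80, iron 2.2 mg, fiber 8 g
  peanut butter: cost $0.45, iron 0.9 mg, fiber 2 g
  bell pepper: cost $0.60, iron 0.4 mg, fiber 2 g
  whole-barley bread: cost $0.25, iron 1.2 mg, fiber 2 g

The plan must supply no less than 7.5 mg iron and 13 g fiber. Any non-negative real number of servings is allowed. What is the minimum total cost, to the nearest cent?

Minimising a linear cost over {iron ≥ 7.5, fiber ≥ 13, servings ≥ 0} — the optimum is at a vertex, using one or two foods.
black beans only: max(7.5/2.2, 13/8) = 3.409 servings → $2.73.
peanut butter only: max(7.5/0.9, 13/2) = 8.333 servings → $3.75.
bell pepper only: max(7.5/0.4, 13/2) = 18.75 servings → $11.25.
whole-barley bread only: max(7.5/1.2, 13/2) = 6.5 servings → $1.62.
black beans + peanut butter: intersection lies outside the first quadrant.
black beans + bell pepper with both targets exact would need a negative amount; discard.
black beans + whole-barley bread with both tight: 0.1154 servings and 6.038 servings → $1.60.
peanut butter + bell pepper with both targets exact would need a negative amount; discard.
peanut butter + whole-barley bread with both tight: 1 serving and 5.5 servings → $1.82.
bell pepper + whole-barley bread with both tight: 0.375 servings and 6.125 servings → $1.76.
So the least-cost plan costs $1.60.

$1.60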